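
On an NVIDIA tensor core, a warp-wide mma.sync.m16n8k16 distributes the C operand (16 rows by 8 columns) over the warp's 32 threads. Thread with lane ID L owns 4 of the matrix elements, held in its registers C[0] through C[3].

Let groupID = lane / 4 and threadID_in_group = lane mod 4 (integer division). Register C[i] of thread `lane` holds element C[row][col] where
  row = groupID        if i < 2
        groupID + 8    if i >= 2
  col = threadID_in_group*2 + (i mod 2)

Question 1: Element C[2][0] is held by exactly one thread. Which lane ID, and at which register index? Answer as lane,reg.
r=2→G=2,rhi=0  c=0→T=0,p=0
L=2*4+0=8  i=0*2+0=0

8,0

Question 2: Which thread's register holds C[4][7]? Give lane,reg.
r: 4->gid=4,r8=0  c: 7->tid=3,i&1=1
L=4*4+3=19  i=0*2+1=1

19,1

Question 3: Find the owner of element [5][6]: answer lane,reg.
r=5->g=5,rb=0  c=6->t=3,b0=0
L=5*4+3=23  i=0*2+0=0

23,0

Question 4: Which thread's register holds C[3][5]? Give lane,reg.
14,1

r=3→G=3,rhi=0  c=5→T=2,p=1
L=3*4+2=14  i=0*2+1=1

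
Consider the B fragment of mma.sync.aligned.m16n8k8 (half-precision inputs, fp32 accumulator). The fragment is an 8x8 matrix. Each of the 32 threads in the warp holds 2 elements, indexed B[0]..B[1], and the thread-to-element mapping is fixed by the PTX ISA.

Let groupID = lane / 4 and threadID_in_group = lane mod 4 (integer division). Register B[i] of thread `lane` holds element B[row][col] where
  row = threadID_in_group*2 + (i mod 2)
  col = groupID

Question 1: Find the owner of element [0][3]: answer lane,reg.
12,0

c=3⇒gr=3  r=0⇒th=0,odd=0
L=3*4+0=12  i=0=0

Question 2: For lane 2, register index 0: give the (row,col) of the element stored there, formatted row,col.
lane 2: g=0 (2/4), t=2 (2%4)
i=0: r=2*2+0=4, c=g=0

4,0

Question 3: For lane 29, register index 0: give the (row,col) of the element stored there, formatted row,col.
2,7

lane 29: g=7 (29/4), t=1 (29%4)
i=0: r=1*2+0=2, c=g=7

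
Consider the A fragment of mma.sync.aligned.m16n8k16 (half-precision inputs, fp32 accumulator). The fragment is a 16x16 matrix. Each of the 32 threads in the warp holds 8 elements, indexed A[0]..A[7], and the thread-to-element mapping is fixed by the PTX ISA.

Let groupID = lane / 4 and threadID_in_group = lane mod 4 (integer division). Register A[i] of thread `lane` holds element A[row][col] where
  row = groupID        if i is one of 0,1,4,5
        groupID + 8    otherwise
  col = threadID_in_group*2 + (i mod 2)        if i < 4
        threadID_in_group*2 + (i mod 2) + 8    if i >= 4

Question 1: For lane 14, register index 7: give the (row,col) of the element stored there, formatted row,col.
lane 14⇒14/4=3, 14 mod 4=2
i=7  r:3+8⇒11  c:2·2+1+8⇒13

11,13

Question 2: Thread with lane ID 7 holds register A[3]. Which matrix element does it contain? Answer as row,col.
9,7

7: G=1,T=3
[3] (1+8,3*2+1+0) = (9,7)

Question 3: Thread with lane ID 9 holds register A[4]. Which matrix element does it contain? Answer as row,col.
lane 9=>9/4=2, 9 mod 4=1
i=4  r:2+0=>2  c:2·1+0+8=>10

2,10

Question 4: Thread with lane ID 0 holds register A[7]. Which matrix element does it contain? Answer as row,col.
L=0→G=0>>2=0, T=0&3=0
[7]→row 0+8=8  col 0·2+1+8=9

8,9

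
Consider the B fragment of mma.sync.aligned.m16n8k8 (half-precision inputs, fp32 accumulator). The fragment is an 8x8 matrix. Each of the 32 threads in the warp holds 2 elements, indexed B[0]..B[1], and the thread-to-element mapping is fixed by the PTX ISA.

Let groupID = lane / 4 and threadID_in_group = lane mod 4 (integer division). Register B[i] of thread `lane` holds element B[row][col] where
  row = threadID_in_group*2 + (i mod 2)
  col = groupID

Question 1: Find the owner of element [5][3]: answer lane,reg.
14,1

c=3→G=3  r=5→T=2,p=1
L=3*4+2=14  i=1=1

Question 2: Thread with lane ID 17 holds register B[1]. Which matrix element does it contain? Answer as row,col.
3,4

lane 17->17/4=4, 17 mod 4=1
i=1  r:2·1+1->3  c:4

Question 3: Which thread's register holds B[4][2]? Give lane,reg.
10,0

c=2→G=2  r=4→T=2,p=0
L=2*4+2=10  i=0=0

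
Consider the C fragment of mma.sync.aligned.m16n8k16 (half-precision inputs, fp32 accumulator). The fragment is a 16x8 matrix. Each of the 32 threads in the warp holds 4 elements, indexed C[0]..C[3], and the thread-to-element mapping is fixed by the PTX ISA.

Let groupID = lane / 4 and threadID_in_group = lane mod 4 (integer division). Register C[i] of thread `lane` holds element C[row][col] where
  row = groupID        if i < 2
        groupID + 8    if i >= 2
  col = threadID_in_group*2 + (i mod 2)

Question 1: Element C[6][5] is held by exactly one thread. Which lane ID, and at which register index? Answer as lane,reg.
r: 6->gid=6,r8=0  c: 5->tid=2,i&1=1
L=6*4+2=26  i=0*2+1=1

26,1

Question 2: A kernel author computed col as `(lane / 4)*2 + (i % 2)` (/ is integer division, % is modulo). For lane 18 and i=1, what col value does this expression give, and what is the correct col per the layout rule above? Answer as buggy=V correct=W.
`(lane / 4)*2 + (i % 2)`[18,1]->9
L=18->gid=18>>2=4, tid=18&3=2
[1]->row 4+0=4  col 2·2+1=5
col: 9 vs 5

buggy=9 correct=5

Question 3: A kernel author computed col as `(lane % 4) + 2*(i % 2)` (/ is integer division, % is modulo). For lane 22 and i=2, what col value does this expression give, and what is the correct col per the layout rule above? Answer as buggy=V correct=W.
buggy=2 correct=4

`(lane % 4) + 2*(i % 2)`[22,2]->2
22: g=5,t=2
[2] (5+8,2*2+0) = (13,4)
col: 2 vs 4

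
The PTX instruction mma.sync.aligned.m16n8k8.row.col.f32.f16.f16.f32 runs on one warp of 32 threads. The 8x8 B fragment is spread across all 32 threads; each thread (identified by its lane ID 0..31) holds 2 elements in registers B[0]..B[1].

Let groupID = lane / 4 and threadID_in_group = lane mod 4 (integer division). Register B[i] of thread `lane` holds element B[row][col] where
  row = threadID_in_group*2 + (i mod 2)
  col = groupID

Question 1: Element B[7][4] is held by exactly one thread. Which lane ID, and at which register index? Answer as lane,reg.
c: 4->gid=4  r: 7->tid=3,i&1=1
L=4*4+3=19  i=1=1

19,1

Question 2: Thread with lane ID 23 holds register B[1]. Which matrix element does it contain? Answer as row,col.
7,5

lane 23→23/4=5, 23 mod 4=3
i=1  r:2·3+1→7  c:5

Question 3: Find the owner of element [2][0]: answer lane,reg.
1,0

c=0→G=0  r=2→T=1,p=0
L=0*4+1=1  i=0=0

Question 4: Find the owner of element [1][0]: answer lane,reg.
0,1

c=0->g=0  r=1->t=0,b0=1
L=0*4+0=0  i=1=1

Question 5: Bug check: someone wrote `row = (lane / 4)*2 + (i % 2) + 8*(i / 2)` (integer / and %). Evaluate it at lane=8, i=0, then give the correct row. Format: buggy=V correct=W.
buggy=4 correct=0

`(lane / 4)*2 + (i % 2) + 8*(i / 2)`[8,0]->4
8: g=2,t=0
[0] (0*2+0,2) = (0,2)
row: 4 vs 0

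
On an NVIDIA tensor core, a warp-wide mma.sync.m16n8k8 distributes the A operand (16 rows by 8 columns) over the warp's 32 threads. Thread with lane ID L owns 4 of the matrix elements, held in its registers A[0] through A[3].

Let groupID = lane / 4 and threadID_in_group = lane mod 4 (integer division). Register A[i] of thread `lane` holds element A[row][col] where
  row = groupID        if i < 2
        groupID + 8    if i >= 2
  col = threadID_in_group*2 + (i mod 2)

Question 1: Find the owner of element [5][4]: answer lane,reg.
r=5→G=5,rhi=0  c=4→T=2,p=0
L=5*4+2=22  i=0*2+0=0

22,0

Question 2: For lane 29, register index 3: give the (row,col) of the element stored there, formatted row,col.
29: g=7,t=1
[3] (7+8,1*2+1) = (15,3)

15,3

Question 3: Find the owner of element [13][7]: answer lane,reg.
r: 13->gid=5,r8=1  c: 7->tid=3,i&1=1
L=5*4+3=23  i=1*2+1=3

23,3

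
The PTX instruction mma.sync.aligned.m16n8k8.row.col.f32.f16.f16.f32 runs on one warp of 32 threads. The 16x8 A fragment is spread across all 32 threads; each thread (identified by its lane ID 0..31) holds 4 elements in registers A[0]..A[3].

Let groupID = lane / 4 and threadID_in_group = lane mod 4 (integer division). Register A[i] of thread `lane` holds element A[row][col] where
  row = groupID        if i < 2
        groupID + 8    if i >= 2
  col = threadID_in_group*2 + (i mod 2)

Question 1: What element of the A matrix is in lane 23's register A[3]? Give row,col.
13,7

L=23⇒gr=23>>2=5, th=23&3=3
[3]⇒row 5+8=13  col 3·2+1=7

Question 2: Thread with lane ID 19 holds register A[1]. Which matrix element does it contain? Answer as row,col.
4,7

19: gid=4,tid=3
[1] (4+0,3*2+1) = (4,7)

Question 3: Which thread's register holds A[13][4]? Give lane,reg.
r=13⇒gr=5,Rb=1  c=4⇒th=2,odd=0
L=5*4+2=22  i=1*2+0=2

22,2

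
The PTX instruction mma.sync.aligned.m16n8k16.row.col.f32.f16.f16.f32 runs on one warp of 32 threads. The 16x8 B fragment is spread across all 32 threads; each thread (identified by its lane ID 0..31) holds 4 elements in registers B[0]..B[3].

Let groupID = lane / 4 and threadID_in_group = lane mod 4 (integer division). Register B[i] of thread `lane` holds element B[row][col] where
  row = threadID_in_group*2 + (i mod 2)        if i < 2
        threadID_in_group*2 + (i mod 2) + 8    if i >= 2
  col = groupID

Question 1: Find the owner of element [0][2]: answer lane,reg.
8,0

c=2⇒gr=2  r=0⇒Rb=0,th=0,odd=0
L=2*4+0=8  i=0*2+0=0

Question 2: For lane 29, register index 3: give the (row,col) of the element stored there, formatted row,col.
11,7

lane 29=>29/4=7, 29 mod 4=1
i=3  r:2·1+1+8=>11  c:7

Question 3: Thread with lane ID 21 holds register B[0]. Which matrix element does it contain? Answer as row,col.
lane 21: gr=5 (21/4), th=1 (21%4)
i=0: r=1*2+0+0=2, c=gr=5

2,5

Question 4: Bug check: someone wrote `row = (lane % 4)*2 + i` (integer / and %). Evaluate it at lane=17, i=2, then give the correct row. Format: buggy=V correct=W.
buggy=4 correct=10

`(lane % 4)*2 + i`[17,2]->4
17: gid=4,tid=1
[2] (1*2+0+8,4) = (10,4)
row: 4 vs 10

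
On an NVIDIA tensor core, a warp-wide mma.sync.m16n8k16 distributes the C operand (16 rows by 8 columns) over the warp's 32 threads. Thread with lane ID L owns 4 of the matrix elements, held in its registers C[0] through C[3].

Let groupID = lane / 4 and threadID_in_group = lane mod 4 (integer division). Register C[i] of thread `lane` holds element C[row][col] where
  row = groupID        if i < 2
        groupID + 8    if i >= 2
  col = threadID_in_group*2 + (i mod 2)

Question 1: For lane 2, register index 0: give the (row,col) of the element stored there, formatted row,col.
0,4

L=2⇒gr=2>>2=0, th=2&3=2
[0]⇒row 0+0=0  col 2·2+0=4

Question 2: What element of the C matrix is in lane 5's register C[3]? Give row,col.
9,3

lane 5⇒5/4=1, 5 mod 4=1
i=3  r:1+8⇒9  c:2·1+1⇒3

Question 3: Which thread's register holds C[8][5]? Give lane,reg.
r:8=>grp=0,rB=1  c:5=>tig=2,lo=1
L=0*4+2=2  i=1*2+1=3

2,3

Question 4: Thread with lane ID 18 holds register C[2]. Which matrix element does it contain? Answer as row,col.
18: g=4,t=2
[2] (4+8,2*2+0) = (12,4)

12,4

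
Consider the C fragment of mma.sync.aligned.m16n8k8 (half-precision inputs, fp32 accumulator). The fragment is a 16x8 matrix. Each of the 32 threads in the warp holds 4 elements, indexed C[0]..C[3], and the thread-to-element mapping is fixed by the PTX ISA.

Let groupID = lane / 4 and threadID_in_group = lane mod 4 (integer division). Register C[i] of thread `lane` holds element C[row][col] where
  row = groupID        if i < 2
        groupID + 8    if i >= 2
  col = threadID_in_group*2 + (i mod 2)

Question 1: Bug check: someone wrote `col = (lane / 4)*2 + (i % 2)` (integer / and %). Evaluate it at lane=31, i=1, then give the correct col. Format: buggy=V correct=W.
buggy=15 correct=7

`(lane / 4)*2 + (i % 2)`[31,1]->15
L=31->gid=31>>2=7, tid=31&3=3
[1]->row 7+0=7  col 3·2+1=7
col: 15 vs 7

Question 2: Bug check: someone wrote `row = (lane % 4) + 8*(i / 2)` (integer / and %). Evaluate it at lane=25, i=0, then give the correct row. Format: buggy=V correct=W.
buggy=1 correct=6

`(lane % 4) + 8*(i / 2)`[25,0]=>1
L=25=>grp=25>>2=6, tig=25&3=1
[0]=>row 6+0=6  col 1·2+0=2
row: 1 vs 6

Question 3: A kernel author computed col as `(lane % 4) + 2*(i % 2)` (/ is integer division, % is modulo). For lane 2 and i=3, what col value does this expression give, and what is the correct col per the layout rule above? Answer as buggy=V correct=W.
`(lane % 4) + 2*(i % 2)`[2,3]->4
lane 2: g=0 (2/4), t=2 (2%4)
i=3: r=0+8=8, c=2*2+1=5
col: 4 vs 5

buggy=4 correct=5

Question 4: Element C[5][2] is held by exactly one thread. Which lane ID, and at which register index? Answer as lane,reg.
21,0

r=5⇒gr=5,Rb=0  c=2⇒th=1,odd=0
L=5*4+1=21  i=0*2+0=0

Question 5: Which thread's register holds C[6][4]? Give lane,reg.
26,0

r=6→G=6,rhi=0  c=4→T=2,p=0
L=6*4+2=26  i=0*2+0=0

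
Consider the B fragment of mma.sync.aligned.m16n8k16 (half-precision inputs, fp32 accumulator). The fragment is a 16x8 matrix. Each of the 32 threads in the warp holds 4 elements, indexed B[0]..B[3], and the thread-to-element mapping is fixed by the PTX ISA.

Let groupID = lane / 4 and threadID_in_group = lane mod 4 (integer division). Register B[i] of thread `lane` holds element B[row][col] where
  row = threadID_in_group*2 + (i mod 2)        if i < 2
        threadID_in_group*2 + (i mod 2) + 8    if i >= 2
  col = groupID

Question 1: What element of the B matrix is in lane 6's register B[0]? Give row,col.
4,1

lane 6⇒6/4=1, 6 mod 4=2
i=0  r:2·2+0+0⇒4  c:1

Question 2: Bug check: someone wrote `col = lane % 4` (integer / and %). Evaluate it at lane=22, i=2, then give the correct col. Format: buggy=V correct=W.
`lane % 4`[22,2]⇒2
lane 22⇒22/4=5, 22 mod 4=2
i=2  r:2·2+0+8⇒12  c:5
col: 2 vs 5

buggy=2 correct=5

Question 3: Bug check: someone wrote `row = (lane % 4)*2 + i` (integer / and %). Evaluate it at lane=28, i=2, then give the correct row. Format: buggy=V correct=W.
buggy=2 correct=8

`(lane % 4)*2 + i`[28,2]=>2
lane 28=>28/4=7, 28 mod 4=0
i=2  r:2·0+0+8=>8  c:7
row: 2 vs 8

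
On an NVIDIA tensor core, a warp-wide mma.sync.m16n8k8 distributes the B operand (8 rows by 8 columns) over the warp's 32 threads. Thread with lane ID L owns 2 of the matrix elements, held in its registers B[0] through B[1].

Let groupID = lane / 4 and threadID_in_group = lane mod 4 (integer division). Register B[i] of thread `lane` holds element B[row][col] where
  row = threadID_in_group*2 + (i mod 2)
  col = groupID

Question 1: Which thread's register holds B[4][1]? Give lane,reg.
c:1=>grp=1  r:4=>tig=2,lo=0
L=1*4+2=6  i=0=0

6,0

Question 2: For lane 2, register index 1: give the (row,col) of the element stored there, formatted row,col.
lane 2→2/4=0, 2 mod 4=2
i=1  r:2·2+1→5  c:0

5,0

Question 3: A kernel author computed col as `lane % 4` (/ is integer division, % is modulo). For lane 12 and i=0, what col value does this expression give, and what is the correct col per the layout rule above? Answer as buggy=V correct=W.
buggy=0 correct=3

`lane % 4`[12,0]→0
12: G=3,T=0
[0] (0*2+0,3) = (0,3)
col: 0 vs 3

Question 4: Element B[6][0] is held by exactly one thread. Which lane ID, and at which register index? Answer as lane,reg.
c=0->g=0  r=6->t=3,b0=0
L=0*4+3=3  i=0=0

3,0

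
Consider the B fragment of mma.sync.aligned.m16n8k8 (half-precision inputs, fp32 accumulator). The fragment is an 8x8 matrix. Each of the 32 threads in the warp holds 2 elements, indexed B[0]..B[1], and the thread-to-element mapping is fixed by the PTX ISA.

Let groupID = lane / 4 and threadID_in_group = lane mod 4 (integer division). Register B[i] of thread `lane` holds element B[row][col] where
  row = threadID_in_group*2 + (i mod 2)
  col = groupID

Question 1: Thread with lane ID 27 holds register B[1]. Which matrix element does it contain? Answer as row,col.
L=27=>grp=27>>2=6, tig=27&3=3
[1]=>row 3·2+1=7  col grp=6

7,6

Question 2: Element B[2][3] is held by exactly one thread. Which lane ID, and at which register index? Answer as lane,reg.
c=3->g=3  r=2->t=1,b0=0
L=3*4+1=13  i=0=0

13,0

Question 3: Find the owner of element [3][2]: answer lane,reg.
c: 2->gid=2  r: 3->tid=1,i&1=1
L=2*4+1=9  i=1=1

9,1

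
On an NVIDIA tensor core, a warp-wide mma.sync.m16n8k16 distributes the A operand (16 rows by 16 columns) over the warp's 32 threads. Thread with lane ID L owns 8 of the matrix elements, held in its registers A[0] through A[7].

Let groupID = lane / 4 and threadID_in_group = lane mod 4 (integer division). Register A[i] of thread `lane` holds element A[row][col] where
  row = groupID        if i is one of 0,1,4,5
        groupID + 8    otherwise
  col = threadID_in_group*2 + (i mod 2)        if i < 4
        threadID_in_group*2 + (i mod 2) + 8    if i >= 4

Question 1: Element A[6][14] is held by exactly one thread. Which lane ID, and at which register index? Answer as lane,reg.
27,4

r=6→G=6,rhi=0  c=14→chi=1,T=3,p=0
L=6*4+3=27  i=1*4+0*2+0=4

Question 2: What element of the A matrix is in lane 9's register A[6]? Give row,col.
10,10

lane 9: g=2 (9/4), t=1 (9%4)
i=6: r=2+8=10, c=1*2+0+8=10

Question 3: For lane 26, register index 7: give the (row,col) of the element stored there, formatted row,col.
26: gr=6,th=2
[7] (6+8,2*2+1+8) = (14,13)

14,13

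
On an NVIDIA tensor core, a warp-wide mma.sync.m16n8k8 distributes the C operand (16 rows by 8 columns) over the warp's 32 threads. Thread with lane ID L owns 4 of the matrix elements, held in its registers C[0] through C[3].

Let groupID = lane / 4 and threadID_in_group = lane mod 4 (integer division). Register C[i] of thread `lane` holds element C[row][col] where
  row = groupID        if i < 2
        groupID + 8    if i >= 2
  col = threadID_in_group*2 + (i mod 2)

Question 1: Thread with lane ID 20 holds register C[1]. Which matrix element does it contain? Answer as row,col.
L=20⇒gr=20>>2=5, th=20&3=0
[1]⇒row 5+0=5  col 0·2+1=1

5,1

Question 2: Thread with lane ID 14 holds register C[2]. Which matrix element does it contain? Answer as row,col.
14: gid=3,tid=2
[2] (3+8,2*2+0) = (11,4)

11,4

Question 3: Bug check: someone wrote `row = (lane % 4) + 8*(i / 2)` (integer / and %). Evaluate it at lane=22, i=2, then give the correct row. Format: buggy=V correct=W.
buggy=10 correct=13

`(lane % 4) + 8*(i / 2)`[22,2]→10
lane 22: G=5 (22/4), T=2 (22%4)
i=2: r=5+8=13, c=2*2+0=4
row: 10 vs 13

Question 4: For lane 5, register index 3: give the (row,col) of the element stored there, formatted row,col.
lane 5→5/4=1, 5 mod 4=1
i=3  r:1+8→9  c:2·1+1→3

9,3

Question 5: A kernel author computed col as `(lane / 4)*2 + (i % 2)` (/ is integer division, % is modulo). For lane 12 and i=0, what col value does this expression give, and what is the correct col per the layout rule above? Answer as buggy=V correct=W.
buggy=6 correct=0

`(lane / 4)*2 + (i % 2)`[12,0]->6
12: g=3,t=0
[0] (3+0,0*2+0) = (3,0)
col: 6 vs 0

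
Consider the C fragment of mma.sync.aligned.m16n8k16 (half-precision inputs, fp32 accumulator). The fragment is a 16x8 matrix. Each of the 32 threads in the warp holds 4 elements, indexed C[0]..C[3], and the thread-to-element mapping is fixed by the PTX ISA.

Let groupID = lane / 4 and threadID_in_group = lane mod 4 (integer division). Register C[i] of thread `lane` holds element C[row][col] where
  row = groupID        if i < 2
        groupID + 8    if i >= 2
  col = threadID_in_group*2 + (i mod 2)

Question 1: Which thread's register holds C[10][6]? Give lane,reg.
r: 10->gid=2,r8=1  c: 6->tid=3,i&1=0
L=2*4+3=11  i=1*2+0=2

11,2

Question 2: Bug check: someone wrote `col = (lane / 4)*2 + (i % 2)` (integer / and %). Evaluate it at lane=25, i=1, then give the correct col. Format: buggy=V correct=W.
`(lane / 4)*2 + (i % 2)`[25,1]->13
L=25->gid=25>>2=6, tid=25&3=1
[1]->row 6+0=6  col 1·2+1=3
col: 13 vs 3

buggy=13 correct=3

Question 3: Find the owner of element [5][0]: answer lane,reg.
20,0

r:5=>grp=5,rB=0  c:0=>tig=0,lo=0
L=5*4+0=20  i=0*2+0=0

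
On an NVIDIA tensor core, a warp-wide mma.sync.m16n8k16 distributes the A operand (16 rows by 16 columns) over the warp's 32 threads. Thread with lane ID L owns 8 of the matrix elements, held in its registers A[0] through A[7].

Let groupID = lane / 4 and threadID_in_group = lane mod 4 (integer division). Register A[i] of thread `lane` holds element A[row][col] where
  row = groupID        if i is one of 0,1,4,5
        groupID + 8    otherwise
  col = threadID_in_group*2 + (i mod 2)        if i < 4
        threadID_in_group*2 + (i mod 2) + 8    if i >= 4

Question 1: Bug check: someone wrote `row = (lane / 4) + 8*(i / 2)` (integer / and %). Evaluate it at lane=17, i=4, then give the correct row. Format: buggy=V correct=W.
buggy=20 correct=4

`(lane / 4) + 8*(i / 2)`[17,4]->20
lane 17: gid=4 (17/4), tid=1 (17%4)
i=4: r=4+0=4, c=1*2+0+8=10
row: 20 vs 4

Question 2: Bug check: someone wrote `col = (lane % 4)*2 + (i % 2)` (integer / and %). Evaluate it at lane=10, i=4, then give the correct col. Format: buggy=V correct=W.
`(lane % 4)*2 + (i % 2)`[10,4]→4
lane 10: G=2 (10/4), T=2 (10%4)
i=4: r=2+0=2, c=2*2+0+8=12
col: 4 vs 12

buggy=4 correct=12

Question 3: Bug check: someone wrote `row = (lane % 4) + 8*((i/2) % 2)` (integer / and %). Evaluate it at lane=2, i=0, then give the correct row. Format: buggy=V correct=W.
`(lane % 4) + 8*((i/2) % 2)`[2,0]=>2
L=2=>grp=2>>2=0, tig=2&3=2
[0]=>row 0+0=0  col 2·2+0+0=4
row: 2 vs 0

buggy=2 correct=0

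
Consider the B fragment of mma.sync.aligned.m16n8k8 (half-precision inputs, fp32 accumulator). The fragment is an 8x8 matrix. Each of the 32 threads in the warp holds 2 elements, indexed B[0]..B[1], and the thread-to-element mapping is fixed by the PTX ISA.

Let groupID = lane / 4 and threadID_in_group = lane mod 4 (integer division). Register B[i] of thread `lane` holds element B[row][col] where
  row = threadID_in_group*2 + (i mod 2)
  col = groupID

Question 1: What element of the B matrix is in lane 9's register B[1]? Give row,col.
3,2

lane 9: gr=2 (9/4), th=1 (9%4)
i=1: r=1*2+1=3, c=gr=2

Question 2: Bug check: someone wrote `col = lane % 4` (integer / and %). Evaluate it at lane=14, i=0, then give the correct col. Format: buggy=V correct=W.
buggy=2 correct=3

`lane % 4`[14,0]->2
lane 14: gid=3 (14/4), tid=2 (14%4)
i=0: r=2*2+0=4, c=gid=3
col: 2 vs 3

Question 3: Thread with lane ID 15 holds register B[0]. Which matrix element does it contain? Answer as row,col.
lane 15⇒15/4=3, 15 mod 4=3
i=0  r:2·3+0⇒6  c:3

6,3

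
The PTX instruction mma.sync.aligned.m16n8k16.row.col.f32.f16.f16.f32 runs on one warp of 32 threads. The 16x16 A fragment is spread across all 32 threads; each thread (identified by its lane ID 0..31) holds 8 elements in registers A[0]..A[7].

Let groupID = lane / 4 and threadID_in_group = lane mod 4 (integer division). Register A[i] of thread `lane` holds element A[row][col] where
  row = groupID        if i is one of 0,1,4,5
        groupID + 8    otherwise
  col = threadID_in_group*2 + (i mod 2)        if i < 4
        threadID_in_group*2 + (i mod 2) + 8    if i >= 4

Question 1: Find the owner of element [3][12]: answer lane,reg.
14,4

r:3=>grp=3,rB=0  c:12=>cB=1,tig=2,lo=0
L=3*4+2=14  i=1*4+0*2+0=4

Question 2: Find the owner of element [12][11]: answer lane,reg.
17,7

r:12=>grp=4,rB=1  c:11=>cB=1,tig=1,lo=1
L=4*4+1=17  i=1*4+1*2+1=7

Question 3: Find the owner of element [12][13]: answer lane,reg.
18,7

r: 12->gid=4,r8=1  c: 13->c8=1,tid=2,i&1=1
L=4*4+2=18  i=1*4+1*2+1=7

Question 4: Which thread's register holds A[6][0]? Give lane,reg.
24,0

r=6⇒gr=6,Rb=0  c=0⇒Cb=0,th=0,odd=0
L=6*4+0=24  i=0*4+0*2+0=0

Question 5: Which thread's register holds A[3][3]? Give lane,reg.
r: 3->gid=3,r8=0  c: 3->c8=0,tid=1,i&1=1
L=3*4+1=13  i=0*4+0*2+1=1

13,1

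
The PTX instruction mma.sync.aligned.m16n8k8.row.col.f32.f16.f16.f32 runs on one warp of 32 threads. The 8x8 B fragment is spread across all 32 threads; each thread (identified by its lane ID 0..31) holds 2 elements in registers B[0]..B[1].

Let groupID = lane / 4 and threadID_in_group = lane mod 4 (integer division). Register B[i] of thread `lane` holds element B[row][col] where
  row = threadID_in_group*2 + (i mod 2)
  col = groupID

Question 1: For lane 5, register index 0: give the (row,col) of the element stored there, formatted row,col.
2,1

L=5=>grp=5>>2=1, tig=5&3=1
[0]=>row 1·2+0=2  col grp=1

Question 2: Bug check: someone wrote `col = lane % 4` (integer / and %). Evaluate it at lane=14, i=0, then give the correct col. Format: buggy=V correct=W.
`lane % 4`[14,0]=>2
L=14=>grp=14>>2=3, tig=14&3=2
[0]=>row 2·2+0=4  col grp=3
col: 2 vs 3

buggy=2 correct=3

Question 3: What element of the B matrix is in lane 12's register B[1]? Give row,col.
1,3

lane 12: gr=3 (12/4), th=0 (12%4)
i=1: r=0*2+1=1, c=gr=3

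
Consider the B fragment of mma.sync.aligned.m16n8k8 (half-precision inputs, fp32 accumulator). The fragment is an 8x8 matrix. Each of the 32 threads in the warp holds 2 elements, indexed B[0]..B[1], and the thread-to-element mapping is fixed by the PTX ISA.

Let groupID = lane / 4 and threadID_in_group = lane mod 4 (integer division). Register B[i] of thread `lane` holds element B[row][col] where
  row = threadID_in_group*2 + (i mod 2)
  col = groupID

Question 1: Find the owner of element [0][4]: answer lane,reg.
c=4→G=4  r=0→T=0,p=0
L=4*4+0=16  i=0=0

16,0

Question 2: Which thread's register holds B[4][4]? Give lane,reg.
18,0

c: 4->gid=4  r: 4->tid=2,i&1=0
L=4*4+2=18  i=0=0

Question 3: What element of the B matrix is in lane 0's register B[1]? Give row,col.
1,0

L=0->g=0>>2=0, t=0&3=0
[1]->row 0·2+1=1  col g=0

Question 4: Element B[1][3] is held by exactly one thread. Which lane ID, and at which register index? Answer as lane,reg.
12,1

c=3->g=3  r=1->t=0,b0=1
L=3*4+0=12  i=1=1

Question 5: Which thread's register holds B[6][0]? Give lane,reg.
c=0⇒gr=0  r=6⇒th=3,odd=0
L=0*4+3=3  i=0=0

3,0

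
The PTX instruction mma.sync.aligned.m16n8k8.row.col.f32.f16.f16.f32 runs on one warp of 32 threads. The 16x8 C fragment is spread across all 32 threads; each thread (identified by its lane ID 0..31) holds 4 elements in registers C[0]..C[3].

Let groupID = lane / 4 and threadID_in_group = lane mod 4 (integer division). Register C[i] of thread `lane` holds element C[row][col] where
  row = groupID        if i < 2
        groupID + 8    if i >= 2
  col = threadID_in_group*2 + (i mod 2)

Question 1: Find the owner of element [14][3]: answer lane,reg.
r:14=>grp=6,rB=1  c:3=>tig=1,lo=1
L=6*4+1=25  i=1*2+1=3

25,3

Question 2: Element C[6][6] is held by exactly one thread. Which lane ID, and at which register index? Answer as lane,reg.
r: 6->gid=6,r8=0  c: 6->tid=3,i&1=0
L=6*4+3=27  i=0*2+0=0

27,0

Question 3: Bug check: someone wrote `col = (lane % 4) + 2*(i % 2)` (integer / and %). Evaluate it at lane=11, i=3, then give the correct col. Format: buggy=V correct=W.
`(lane % 4) + 2*(i % 2)`[11,3]->5
L=11->g=11>>2=2, t=11&3=3
[3]->row 2+8=10  col 3·2+1=7
col: 5 vs 7

buggy=5 correct=7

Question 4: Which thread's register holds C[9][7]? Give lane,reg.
r:9=>grp=1,rB=1  c:7=>tig=3,lo=1
L=1*4+3=7  i=1*2+1=3

7,3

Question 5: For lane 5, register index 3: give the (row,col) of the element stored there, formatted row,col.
5: g=1,t=1
[3] (1+8,1*2+1) = (9,3)

9,3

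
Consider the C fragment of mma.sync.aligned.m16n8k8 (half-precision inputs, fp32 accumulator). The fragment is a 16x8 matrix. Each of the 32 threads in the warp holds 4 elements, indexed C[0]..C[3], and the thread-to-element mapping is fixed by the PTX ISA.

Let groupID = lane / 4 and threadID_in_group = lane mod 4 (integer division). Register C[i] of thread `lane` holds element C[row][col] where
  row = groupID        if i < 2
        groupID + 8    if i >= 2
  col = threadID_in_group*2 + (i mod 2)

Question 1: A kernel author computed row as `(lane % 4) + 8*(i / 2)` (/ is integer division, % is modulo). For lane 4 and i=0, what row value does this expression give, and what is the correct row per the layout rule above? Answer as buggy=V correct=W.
`(lane % 4) + 8*(i / 2)`[4,0]=>0
lane 4: grp=1 (4/4), tig=0 (4%4)
i=0: r=1+0=1, c=0*2+0=0
row: 0 vs 1

buggy=0 correct=1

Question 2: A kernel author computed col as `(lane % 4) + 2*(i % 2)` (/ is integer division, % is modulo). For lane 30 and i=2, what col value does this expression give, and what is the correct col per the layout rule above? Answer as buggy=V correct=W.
buggy=2 correct=4

`(lane % 4) + 2*(i % 2)`[30,2]→2
L=30→G=30>>2=7, T=30&3=2
[2]→row 7+8=15  col 2·2+0=4
col: 2 vs 4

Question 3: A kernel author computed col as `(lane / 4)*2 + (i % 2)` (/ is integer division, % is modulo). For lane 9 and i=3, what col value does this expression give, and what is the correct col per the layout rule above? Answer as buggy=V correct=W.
buggy=5 correct=3

`(lane / 4)*2 + (i % 2)`[9,3]→5
L=9→G=9>>2=2, T=9&3=1
[3]→row 2+8=10  col 1·2+1=3
col: 5 vs 3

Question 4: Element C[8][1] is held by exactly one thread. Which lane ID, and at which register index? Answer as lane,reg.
r=8→G=0,rhi=1  c=1→T=0,p=1
L=0*4+0=0  i=1*2+1=3

0,3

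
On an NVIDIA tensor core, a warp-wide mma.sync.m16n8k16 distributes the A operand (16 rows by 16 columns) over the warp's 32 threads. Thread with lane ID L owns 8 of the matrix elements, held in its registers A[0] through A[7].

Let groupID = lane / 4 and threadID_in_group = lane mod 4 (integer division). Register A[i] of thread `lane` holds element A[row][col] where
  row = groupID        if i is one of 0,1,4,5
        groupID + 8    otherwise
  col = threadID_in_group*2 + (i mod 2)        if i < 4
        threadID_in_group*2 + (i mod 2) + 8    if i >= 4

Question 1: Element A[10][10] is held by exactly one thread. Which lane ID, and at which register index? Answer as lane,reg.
9,6

r: 10->gid=2,r8=1  c: 10->c8=1,tid=1,i&1=0
L=2*4+1=9  i=1*4+1*2+0=6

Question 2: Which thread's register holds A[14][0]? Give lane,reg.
r: 14->gid=6,r8=1  c: 0->c8=0,tid=0,i&1=0
L=6*4+0=24  i=0*4+1*2+0=2

24,2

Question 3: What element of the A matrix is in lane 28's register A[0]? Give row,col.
7,0

lane 28: g=7 (28/4), t=0 (28%4)
i=0: r=7+0=7, c=0*2+0+0=0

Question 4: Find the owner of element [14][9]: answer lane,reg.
r=14⇒gr=6,Rb=1  c=9⇒Cb=1,th=0,odd=1
L=6*4+0=24  i=1*4+1*2+1=7

24,7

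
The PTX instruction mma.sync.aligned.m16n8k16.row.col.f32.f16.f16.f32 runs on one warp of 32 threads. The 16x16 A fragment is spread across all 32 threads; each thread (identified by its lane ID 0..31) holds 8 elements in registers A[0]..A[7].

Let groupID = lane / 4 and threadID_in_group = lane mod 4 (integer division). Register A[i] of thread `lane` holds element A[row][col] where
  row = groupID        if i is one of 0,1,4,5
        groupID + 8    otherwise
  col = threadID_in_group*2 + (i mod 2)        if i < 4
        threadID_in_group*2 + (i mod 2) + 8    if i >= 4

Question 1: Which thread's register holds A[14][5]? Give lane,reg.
26,3

r:14=>grp=6,rB=1  c:5=>cB=0,tig=2,lo=1
L=6*4+2=26  i=0*4+1*2+1=3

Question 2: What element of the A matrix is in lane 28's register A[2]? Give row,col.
15,0

L=28->gid=28>>2=7, tid=28&3=0
[2]->row 7+8=15  col 0·2+0+0=0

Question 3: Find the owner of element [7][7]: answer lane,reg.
31,1

r=7→G=7,rhi=0  c=7→chi=0,T=3,p=1
L=7*4+3=31  i=0*4+0*2+1=1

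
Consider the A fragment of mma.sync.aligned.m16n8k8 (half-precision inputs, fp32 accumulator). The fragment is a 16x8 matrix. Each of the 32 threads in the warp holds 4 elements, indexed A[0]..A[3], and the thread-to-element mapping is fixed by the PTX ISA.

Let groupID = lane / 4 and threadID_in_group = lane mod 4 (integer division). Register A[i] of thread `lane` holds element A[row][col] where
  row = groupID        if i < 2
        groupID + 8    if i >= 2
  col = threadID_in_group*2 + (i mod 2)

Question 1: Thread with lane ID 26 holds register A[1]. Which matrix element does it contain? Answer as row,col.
6,5

L=26->gid=26>>2=6, tid=26&3=2
[1]->row 6+0=6  col 2·2+1=5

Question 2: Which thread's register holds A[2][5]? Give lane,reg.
r:2=>grp=2,rB=0  c:5=>tig=2,lo=1
L=2*4+2=10  i=0*2+1=1

10,1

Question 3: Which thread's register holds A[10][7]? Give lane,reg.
11,3

r=10→G=2,rhi=1  c=7→T=3,p=1
L=2*4+3=11  i=1*2+1=3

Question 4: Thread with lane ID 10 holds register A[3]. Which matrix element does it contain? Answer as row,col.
10,5

10: G=2,T=2
[3] (2+8,2*2+1) = (10,5)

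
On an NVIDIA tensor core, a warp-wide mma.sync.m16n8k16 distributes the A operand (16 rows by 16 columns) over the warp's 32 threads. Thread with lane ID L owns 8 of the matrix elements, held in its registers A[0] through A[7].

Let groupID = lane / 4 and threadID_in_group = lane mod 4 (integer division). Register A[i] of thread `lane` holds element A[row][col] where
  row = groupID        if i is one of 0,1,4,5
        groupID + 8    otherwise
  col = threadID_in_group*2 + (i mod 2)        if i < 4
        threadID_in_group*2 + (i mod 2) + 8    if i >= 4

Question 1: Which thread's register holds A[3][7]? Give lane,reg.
15,1

r=3->g=3,rb=0  c=7->cb=0,t=3,b0=1
L=3*4+3=15  i=0*4+0*2+1=1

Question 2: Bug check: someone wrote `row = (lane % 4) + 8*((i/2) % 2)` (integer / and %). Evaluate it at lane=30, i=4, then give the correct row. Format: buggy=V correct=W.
`(lane % 4) + 8*((i/2) % 2)`[30,4]⇒2
30: gr=7,th=2
[4] (7+0,2*2+0+8) = (7,12)
row: 2 vs 7

buggy=2 correct=7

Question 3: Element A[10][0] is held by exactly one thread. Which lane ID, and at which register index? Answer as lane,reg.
r=10→G=2,rhi=1  c=0→chi=0,T=0,p=0
L=2*4+0=8  i=0*4+1*2+0=2

8,2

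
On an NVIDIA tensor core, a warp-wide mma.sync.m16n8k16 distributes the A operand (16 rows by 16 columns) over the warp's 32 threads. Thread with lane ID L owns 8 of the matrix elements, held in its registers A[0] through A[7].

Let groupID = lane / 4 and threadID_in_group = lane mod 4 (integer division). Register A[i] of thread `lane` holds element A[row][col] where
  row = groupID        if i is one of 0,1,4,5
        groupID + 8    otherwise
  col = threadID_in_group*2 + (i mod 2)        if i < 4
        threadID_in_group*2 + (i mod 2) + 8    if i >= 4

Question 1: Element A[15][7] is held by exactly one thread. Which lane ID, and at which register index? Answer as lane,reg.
r:15=>grp=7,rB=1  c:7=>cB=0,tig=3,lo=1
L=7*4+3=31  i=0*4+1*2+1=3

31,3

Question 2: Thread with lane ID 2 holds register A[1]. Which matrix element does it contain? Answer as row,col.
lane 2->2/4=0, 2 mod 4=2
i=1  r:0+0->0  c:2·2+1+0->5

0,5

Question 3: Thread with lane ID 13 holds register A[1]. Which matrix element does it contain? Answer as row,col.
3,3

lane 13: gid=3 (13/4), tid=1 (13%4)
i=1: r=3+0=3, c=1*2+1+0=3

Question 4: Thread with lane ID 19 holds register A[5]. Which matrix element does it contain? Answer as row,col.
4,15

19: g=4,t=3
[5] (4+0,3*2+1+8) = (4,15)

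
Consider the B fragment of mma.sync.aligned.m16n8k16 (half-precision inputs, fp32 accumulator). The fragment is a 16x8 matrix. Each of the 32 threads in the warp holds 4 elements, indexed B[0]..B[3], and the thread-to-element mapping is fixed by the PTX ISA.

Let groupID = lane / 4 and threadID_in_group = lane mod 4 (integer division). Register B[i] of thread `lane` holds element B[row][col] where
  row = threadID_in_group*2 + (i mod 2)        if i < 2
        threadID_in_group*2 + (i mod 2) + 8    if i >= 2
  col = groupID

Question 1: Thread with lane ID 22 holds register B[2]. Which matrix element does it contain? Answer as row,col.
22: g=5,t=2
[2] (2*2+0+8,5) = (12,5)

12,5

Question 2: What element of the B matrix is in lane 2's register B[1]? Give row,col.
5,0

lane 2: gr=0 (2/4), th=2 (2%4)
i=1: r=2*2+1+0=5, c=gr=0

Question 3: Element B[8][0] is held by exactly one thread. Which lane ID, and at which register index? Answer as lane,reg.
c=0->g=0  r=8->rb=1,t=0,b0=0
L=0*4+0=0  i=1*2+0=2

0,2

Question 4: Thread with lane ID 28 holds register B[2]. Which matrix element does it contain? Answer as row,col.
8,7

lane 28: G=7 (28/4), T=0 (28%4)
i=2: r=0*2+0+8=8, c=G=7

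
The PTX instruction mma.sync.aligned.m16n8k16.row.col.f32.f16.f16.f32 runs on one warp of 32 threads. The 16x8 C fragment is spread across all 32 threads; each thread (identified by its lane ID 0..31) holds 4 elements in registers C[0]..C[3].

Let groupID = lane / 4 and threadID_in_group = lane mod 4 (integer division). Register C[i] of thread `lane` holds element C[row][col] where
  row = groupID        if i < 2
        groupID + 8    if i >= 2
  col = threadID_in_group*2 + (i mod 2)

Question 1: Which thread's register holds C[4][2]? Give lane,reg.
r=4->g=4,rb=0  c=2->t=1,b0=0
L=4*4+1=17  i=0*2+0=0

17,0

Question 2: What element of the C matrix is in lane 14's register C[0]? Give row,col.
lane 14⇒14/4=3, 14 mod 4=2
i=0  r:3+0⇒3  c:2·2+0⇒4

3,4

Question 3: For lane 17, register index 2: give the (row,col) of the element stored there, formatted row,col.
lane 17: G=4 (17/4), T=1 (17%4)
i=2: r=4+8=12, c=1*2+0=2

12,2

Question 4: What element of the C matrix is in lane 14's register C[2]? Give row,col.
11,4

14: gr=3,th=2
[2] (3+8,2*2+0) = (11,4)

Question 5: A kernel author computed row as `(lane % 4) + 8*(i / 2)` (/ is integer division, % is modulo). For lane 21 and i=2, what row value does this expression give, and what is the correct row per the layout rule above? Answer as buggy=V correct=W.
`(lane % 4) + 8*(i / 2)`[21,2]=>9
lane 21: grp=5 (21/4), tig=1 (21%4)
i=2: r=5+8=13, c=1*2+0=2
row: 9 vs 13

buggy=9 correct=13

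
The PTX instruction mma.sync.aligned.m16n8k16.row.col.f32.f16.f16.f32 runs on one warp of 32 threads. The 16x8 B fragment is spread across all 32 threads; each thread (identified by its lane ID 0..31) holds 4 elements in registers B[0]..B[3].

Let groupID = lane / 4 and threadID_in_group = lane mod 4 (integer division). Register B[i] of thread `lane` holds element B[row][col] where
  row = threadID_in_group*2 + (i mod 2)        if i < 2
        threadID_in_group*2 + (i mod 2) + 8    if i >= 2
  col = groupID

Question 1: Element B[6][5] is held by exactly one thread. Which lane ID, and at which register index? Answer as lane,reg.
c=5→G=5  r=6→rhi=0,T=3,p=0
L=5*4+3=23  i=0*2+0=0

23,0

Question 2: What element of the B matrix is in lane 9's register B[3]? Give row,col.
L=9->g=9>>2=2, t=9&3=1
[3]->row 1·2+1+8=11  col g=2

11,2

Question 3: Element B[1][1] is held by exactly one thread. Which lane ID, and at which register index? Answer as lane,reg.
4,1

c:1=>grp=1  r:1=>rB=0,tig=0,lo=1
L=1*4+0=4  i=0*2+1=1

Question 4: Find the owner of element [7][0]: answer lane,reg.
c=0⇒gr=0  r=7⇒Rb=0,th=3,odd=1
L=0*4+3=3  i=0*2+1=1

3,1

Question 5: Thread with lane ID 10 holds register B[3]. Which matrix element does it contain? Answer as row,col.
13,2

L=10->gid=10>>2=2, tid=10&3=2
[3]->row 2·2+1+8=13  col gid=2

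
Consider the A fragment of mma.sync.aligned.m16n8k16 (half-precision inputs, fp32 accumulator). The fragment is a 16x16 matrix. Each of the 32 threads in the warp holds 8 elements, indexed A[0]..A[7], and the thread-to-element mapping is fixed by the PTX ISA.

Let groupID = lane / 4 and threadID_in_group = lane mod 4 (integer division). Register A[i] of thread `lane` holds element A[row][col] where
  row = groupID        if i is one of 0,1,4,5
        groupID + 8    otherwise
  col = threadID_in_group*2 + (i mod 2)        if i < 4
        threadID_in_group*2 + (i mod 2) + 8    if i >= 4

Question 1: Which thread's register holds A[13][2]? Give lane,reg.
r=13→G=5,rhi=1  c=2→chi=0,T=1,p=0
L=5*4+1=21  i=0*4+1*2+0=2

21,2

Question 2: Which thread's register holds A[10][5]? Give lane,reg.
10,3

r: 10->gid=2,r8=1  c: 5->c8=0,tid=2,i&1=1
L=2*4+2=10  i=0*4+1*2+1=3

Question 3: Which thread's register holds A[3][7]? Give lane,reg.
15,1

r=3⇒gr=3,Rb=0  c=7⇒Cb=0,th=3,odd=1
L=3*4+3=15  i=0*4+0*2+1=1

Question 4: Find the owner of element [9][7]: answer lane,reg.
7,3

r:9=>grp=1,rB=1  c:7=>cB=0,tig=3,lo=1
L=1*4+3=7  i=0*4+1*2+1=3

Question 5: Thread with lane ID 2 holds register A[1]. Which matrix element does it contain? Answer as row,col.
L=2->gid=2>>2=0, tid=2&3=2
[1]->row 0+0=0  col 2·2+1+0=5

0,5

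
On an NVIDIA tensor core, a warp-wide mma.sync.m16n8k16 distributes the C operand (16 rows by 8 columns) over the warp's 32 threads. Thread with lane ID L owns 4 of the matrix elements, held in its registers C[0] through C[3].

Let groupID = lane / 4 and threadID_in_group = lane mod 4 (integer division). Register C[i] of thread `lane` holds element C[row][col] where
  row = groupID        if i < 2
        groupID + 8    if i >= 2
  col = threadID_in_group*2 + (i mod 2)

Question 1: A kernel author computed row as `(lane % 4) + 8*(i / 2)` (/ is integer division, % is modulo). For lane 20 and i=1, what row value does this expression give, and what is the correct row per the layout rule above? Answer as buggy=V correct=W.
`(lane % 4) + 8*(i / 2)`[20,1]⇒0
lane 20⇒20/4=5, 20 mod 4=0
i=1  r:5+0⇒5  c:2·0+1⇒1
row: 0 vs 5

buggy=0 correct=5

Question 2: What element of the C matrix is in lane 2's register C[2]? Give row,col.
8,4

L=2→G=2>>2=0, T=2&3=2
[2]→row 0+8=8  col 2·2+0=4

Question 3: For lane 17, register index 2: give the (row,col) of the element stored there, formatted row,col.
12,2

lane 17: grp=4 (17/4), tig=1 (17%4)
i=2: r=4+8=12, c=1*2+0=2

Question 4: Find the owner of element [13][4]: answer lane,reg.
r: 13->gid=5,r8=1  c: 4->tid=2,i&1=0
L=5*4+2=22  i=1*2+0=2

22,2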